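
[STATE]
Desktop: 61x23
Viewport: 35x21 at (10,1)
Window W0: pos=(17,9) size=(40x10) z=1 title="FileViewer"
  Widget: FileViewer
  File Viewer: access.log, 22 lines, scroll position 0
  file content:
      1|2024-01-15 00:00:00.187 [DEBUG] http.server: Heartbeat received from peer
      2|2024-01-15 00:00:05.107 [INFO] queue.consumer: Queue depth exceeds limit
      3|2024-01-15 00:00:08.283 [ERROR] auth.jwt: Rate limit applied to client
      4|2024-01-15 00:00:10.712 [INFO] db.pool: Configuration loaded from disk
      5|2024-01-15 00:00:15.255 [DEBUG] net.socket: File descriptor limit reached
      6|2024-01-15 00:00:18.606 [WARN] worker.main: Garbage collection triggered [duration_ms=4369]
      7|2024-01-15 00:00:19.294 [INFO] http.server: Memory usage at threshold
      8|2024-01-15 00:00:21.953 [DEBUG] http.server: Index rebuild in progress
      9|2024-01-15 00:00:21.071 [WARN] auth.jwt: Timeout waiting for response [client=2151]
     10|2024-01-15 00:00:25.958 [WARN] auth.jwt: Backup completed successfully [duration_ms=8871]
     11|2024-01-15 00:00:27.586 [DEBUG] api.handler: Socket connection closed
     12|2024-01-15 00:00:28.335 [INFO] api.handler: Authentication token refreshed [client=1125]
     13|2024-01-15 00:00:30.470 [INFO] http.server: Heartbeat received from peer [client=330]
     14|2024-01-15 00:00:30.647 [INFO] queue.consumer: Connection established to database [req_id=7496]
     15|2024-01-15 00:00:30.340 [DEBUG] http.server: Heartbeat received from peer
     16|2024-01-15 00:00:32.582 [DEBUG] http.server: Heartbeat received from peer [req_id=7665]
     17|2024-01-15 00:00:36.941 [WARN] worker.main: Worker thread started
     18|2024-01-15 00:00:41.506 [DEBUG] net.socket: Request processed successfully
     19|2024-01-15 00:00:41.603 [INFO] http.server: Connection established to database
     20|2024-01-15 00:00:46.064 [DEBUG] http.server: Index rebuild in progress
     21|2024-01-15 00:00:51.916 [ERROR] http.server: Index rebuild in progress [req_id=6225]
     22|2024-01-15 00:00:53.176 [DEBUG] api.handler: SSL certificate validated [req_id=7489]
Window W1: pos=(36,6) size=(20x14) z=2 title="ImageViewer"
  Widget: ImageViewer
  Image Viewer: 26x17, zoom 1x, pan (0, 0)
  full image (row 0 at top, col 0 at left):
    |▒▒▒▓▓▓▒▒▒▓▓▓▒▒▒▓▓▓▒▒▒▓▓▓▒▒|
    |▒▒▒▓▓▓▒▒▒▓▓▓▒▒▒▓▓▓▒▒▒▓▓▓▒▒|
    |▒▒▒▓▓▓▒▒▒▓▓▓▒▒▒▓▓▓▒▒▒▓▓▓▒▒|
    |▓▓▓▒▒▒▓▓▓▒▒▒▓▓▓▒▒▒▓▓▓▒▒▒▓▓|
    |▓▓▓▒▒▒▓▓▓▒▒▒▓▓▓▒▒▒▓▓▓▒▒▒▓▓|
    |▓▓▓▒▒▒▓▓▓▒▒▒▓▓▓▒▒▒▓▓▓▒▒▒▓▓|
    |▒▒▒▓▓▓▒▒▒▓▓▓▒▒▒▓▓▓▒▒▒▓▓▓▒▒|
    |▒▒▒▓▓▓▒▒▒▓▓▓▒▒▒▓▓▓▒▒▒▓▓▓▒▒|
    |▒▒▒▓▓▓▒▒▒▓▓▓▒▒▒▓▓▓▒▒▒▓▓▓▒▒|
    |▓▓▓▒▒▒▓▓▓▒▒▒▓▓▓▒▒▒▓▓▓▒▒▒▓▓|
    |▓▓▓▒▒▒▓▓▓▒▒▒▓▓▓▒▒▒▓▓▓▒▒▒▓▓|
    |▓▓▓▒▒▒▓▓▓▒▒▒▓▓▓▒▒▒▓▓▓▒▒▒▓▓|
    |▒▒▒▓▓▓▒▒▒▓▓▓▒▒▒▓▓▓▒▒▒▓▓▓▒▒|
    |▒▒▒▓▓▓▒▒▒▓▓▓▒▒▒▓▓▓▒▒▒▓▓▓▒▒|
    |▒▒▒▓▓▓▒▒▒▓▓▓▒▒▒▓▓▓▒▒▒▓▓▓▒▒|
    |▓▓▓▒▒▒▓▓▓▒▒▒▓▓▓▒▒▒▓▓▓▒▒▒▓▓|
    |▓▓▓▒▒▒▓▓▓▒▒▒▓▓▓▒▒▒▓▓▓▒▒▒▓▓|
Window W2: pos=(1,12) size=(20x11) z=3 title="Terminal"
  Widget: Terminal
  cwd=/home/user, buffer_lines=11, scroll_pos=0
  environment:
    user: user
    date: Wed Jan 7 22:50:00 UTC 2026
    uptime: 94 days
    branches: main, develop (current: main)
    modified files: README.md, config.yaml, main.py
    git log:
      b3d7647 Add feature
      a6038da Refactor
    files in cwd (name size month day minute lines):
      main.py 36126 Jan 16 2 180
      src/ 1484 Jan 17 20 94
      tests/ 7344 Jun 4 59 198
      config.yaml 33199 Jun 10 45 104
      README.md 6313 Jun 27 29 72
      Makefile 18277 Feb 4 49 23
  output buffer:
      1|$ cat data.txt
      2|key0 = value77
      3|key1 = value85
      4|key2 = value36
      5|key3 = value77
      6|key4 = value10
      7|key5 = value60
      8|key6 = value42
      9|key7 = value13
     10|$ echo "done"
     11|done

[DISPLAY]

                                   
                                   
                                   
                                   
                                   
                          ┏━━━━━━━━
                          ┃ ImageVi
                          ┠────────
       ┏━━━━━━━━━━━━━━━━━━┃▒▒▒▓▓▓▒▒
       ┃ FileViewer       ┃▒▒▒▓▓▓▒▒
       ┠──────────────────┃▒▒▒▓▓▓▒▒
━━━━━━━━━━┓4-01-15 00:00:0┃▓▓▓▒▒▒▓▓
l         ┃4-01-15 00:00:0┃▓▓▓▒▒▒▓▓
──────────┨4-01-15 00:00:0┃▓▓▓▒▒▒▓▓
ta.txt    ┃4-01-15 00:00:1┃▒▒▒▓▓▓▒▒
alue77    ┃4-01-15 00:00:1┃▒▒▒▓▓▓▒▒
alue85    ┃4-01-15 00:00:1┃▒▒▒▓▓▓▒▒
alue36    ┃━━━━━━━━━━━━━━━┃▓▓▓▒▒▒▓▓
alue77    ┃               ┗━━━━━━━━
alue10    ┃                        
alue60    ┃                        


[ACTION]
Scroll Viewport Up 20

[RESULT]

                                   
                                   
                                   
                                   
                                   
                                   
                          ┏━━━━━━━━
                          ┃ ImageVi
                          ┠────────
       ┏━━━━━━━━━━━━━━━━━━┃▒▒▒▓▓▓▒▒
       ┃ FileViewer       ┃▒▒▒▓▓▓▒▒
       ┠──────────────────┃▒▒▒▓▓▓▒▒
━━━━━━━━━━┓4-01-15 00:00:0┃▓▓▓▒▒▒▓▓
l         ┃4-01-15 00:00:0┃▓▓▓▒▒▒▓▓
──────────┨4-01-15 00:00:0┃▓▓▓▒▒▒▓▓
ta.txt    ┃4-01-15 00:00:1┃▒▒▒▓▓▓▒▒
alue77    ┃4-01-15 00:00:1┃▒▒▒▓▓▓▒▒
alue85    ┃4-01-15 00:00:1┃▒▒▒▓▓▓▒▒
alue36    ┃━━━━━━━━━━━━━━━┃▓▓▓▒▒▒▓▓
alue77    ┃               ┗━━━━━━━━
alue10    ┃                        


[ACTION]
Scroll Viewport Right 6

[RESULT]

                                   
                                   
                                   
                                   
                                   
                                   
                    ┏━━━━━━━━━━━━━━
                    ┃ ImageViewer  
                    ┠──────────────
 ┏━━━━━━━━━━━━━━━━━━┃▒▒▒▓▓▓▒▒▒▓▓▓▒▒
 ┃ FileViewer       ┃▒▒▒▓▓▓▒▒▒▓▓▓▒▒
 ┠──────────────────┃▒▒▒▓▓▓▒▒▒▓▓▓▒▒
━━━━┓4-01-15 00:00:0┃▓▓▓▒▒▒▓▓▓▒▒▒▓▓
    ┃4-01-15 00:00:0┃▓▓▓▒▒▒▓▓▓▒▒▒▓▓
────┨4-01-15 00:00:0┃▓▓▓▒▒▒▓▓▓▒▒▒▓▓
    ┃4-01-15 00:00:1┃▒▒▒▓▓▓▒▒▒▓▓▓▒▒
    ┃4-01-15 00:00:1┃▒▒▒▓▓▓▒▒▒▓▓▓▒▒
    ┃4-01-15 00:00:1┃▒▒▒▓▓▓▒▒▒▓▓▓▒▒
    ┃━━━━━━━━━━━━━━━┃▓▓▓▒▒▒▓▓▓▒▒▒▓▓
    ┃               ┗━━━━━━━━━━━━━━
    ┃                              


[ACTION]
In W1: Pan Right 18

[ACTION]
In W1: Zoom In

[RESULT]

                                   
                                   
                                   
                                   
                                   
                                   
                    ┏━━━━━━━━━━━━━━
                    ┃ ImageViewer  
                    ┠──────────────
 ┏━━━━━━━━━━━━━━━━━━┃▓▓▓▓▓▓▒▒▒▒▒▒▓▓
 ┃ FileViewer       ┃▓▓▓▓▓▓▒▒▒▒▒▒▓▓
 ┠──────────────────┃▓▓▓▓▓▓▒▒▒▒▒▒▓▓
━━━━┓4-01-15 00:00:0┃▓▓▓▓▓▓▒▒▒▒▒▒▓▓
    ┃4-01-15 00:00:0┃▓▓▓▓▓▓▒▒▒▒▒▒▓▓
────┨4-01-15 00:00:0┃▓▓▓▓▓▓▒▒▒▒▒▒▓▓
    ┃4-01-15 00:00:1┃▒▒▒▒▒▒▓▓▓▓▓▓▒▒
    ┃4-01-15 00:00:1┃▒▒▒▒▒▒▓▓▓▓▓▓▒▒
    ┃4-01-15 00:00:1┃▒▒▒▒▒▒▓▓▓▓▓▓▒▒
    ┃━━━━━━━━━━━━━━━┃▒▒▒▒▒▒▓▓▓▓▓▓▒▒
    ┃               ┗━━━━━━━━━━━━━━
    ┃                              


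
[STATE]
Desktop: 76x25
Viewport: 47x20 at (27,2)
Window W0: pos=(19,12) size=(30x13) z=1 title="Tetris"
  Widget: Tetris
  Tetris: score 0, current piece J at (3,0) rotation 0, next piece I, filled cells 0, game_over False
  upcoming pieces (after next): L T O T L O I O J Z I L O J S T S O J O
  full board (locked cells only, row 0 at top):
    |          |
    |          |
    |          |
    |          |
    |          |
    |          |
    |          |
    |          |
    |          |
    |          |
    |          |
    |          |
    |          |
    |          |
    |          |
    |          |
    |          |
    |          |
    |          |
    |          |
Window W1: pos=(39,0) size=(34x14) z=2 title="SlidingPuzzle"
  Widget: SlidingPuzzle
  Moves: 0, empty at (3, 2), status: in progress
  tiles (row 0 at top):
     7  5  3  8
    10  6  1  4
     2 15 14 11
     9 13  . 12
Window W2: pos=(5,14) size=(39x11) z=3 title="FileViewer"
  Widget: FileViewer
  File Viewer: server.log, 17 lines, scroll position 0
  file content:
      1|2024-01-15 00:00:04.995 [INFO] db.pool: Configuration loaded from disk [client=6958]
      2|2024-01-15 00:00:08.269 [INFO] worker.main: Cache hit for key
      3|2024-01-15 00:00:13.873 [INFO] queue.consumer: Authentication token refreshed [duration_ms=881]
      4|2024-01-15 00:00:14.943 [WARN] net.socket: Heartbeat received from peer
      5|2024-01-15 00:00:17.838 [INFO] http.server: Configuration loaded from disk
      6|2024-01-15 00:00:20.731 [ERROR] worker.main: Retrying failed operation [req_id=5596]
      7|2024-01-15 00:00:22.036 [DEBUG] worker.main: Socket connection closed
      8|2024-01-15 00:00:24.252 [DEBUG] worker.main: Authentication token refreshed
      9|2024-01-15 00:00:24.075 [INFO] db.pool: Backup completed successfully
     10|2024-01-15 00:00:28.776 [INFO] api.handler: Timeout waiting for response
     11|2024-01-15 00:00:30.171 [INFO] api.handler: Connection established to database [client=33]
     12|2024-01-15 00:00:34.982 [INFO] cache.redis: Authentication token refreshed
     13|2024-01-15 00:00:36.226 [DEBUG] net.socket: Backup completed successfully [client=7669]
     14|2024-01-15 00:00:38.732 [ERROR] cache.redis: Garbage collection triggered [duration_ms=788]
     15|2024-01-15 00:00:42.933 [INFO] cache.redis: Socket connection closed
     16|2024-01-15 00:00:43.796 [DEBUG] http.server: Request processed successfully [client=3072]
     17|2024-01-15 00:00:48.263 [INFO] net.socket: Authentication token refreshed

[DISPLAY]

            ┠────────────────────────────────┨ 
            ┃┌────┬────┬────┬────┐           ┃ 
            ┃│  7 │  5 │  3 │  8 │           ┃ 
            ┃├────┼────┼────┼────┤           ┃ 
            ┃│ 10 │  6 │  1 │  4 │           ┃ 
            ┃├────┼────┼────┼────┤           ┃ 
            ┃│  2 │ 15 │ 14 │ 11 │           ┃ 
            ┃├────┼────┼────┼────┤           ┃ 
            ┃│  9 │ 13 │    │ 12 │           ┃ 
            ┃└────┴────┴────┴────┘           ┃ 
━━━━━━━━━━━━┃Moves: 0                        ┃ 
            ┗━━━━━━━━━━━━━━━━━━━━━━━━━━━━━━━━┛ 
━━━━━━━━━━━━━━━━┓────┨                         
                ┃    ┃                         
────────────────┨    ┃                         
95 [INFO] db.po▲┃    ┃                         
69 [INFO] worke█┃    ┃                         
73 [INFO] queue░┃    ┃                         
43 [WARN] net.s░┃    ┃                         
38 [INFO] http.░┃    ┃                         


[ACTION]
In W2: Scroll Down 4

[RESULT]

            ┠────────────────────────────────┨ 
            ┃┌────┬────┬────┬────┐           ┃ 
            ┃│  7 │  5 │  3 │  8 │           ┃ 
            ┃├────┼────┼────┼────┤           ┃ 
            ┃│ 10 │  6 │  1 │  4 │           ┃ 
            ┃├────┼────┼────┼────┤           ┃ 
            ┃│  2 │ 15 │ 14 │ 11 │           ┃ 
            ┃├────┼────┼────┼────┤           ┃ 
            ┃│  9 │ 13 │    │ 12 │           ┃ 
            ┃└────┴────┴────┴────┘           ┃ 
━━━━━━━━━━━━┃Moves: 0                        ┃ 
            ┗━━━━━━━━━━━━━━━━━━━━━━━━━━━━━━━━┛ 
━━━━━━━━━━━━━━━━┓────┨                         
                ┃    ┃                         
────────────────┨    ┃                         
38 [INFO] http.▲┃    ┃                         
31 [ERROR] work░┃    ┃                         
36 [DEBUG] work░┃    ┃                         
52 [DEBUG] work█┃    ┃                         
75 [INFO] db.po░┃    ┃                         


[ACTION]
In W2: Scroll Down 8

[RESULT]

            ┠────────────────────────────────┨ 
            ┃┌────┬────┬────┬────┐           ┃ 
            ┃│  7 │  5 │  3 │  8 │           ┃ 
            ┃├────┼────┼────┼────┤           ┃ 
            ┃│ 10 │  6 │  1 │  4 │           ┃ 
            ┃├────┼────┼────┼────┤           ┃ 
            ┃│  2 │ 15 │ 14 │ 11 │           ┃ 
            ┃├────┼────┼────┼────┤           ┃ 
            ┃│  9 │ 13 │    │ 12 │           ┃ 
            ┃└────┴────┴────┴────┘           ┃ 
━━━━━━━━━━━━┃Moves: 0                        ┃ 
            ┗━━━━━━━━━━━━━━━━━━━━━━━━━━━━━━━━┛ 
━━━━━━━━━━━━━━━━┓────┨                         
                ┃    ┃                         
────────────────┨    ┃                         
71 [INFO] api.h▲┃    ┃                         
82 [INFO] cache░┃    ┃                         
26 [DEBUG] net.░┃    ┃                         
32 [ERROR] cach░┃    ┃                         
33 [INFO] cache░┃    ┃                         


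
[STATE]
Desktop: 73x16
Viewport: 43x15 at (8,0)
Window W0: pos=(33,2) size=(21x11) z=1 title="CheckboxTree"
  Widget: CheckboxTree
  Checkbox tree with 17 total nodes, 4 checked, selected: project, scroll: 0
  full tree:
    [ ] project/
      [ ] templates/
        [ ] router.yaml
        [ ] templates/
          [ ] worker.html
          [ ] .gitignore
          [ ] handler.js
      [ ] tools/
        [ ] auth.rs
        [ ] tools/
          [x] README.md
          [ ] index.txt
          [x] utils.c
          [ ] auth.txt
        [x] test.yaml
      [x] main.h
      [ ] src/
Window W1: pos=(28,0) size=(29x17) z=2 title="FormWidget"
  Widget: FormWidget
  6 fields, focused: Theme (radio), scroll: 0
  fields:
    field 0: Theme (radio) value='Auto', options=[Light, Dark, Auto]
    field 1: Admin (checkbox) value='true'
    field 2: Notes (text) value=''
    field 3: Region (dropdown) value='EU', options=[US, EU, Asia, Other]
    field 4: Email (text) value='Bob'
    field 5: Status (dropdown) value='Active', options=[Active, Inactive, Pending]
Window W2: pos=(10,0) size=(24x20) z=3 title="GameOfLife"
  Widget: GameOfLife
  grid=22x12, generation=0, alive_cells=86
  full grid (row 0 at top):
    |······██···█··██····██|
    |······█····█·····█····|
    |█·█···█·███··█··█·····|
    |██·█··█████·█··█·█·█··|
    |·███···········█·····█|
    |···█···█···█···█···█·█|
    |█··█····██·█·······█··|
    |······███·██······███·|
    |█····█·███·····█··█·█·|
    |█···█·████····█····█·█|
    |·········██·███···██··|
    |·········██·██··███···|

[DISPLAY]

  ┏━━━━━━━━━━━━━━━━━━━━━━┓━━━━━━━━━━━━━━━━━
  ┃ GameOfLife           ┃Widget           
  ┠──────────────────────┨─────────────────
  ┃Gen: 0                ┃me:      ( ) Ligh
  ┃······██···█··██····██┃in:      [x]     
  ┃······█····█·····█····┃es:      [       
  ┃█·█···█·███··█··█·····┃ion:     [EU     
  ┃██·█··█████·█··█·█·█··┃il:      [Bob    
  ┃·███···········█·····█┃tus:     [Active 
  ┃···█···█···█···█···█·█┃                 
  ┃█··█····██·█·······█··┃                 
  ┃······███·██······███·┃                 
  ┃█····█·███·····█··█·█·┃                 
  ┃█···█·████····█····█·█┃                 
  ┃·········██·███···██··┃                 


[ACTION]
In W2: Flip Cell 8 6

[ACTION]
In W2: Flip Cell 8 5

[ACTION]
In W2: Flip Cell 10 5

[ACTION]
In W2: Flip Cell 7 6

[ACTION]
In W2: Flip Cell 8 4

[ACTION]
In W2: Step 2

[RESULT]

  ┏━━━━━━━━━━━━━━━━━━━━━━┓━━━━━━━━━━━━━━━━━
  ┃ GameOfLife           ┃Widget           
  ┠──────────────────────┨─────────────────
  ┃Gen: 2                ┃me:      ( ) Ligh
  ┃·····████······█······┃in:      [x]     
  ┃········█··███·██·····┃es:      [       
  ┃·█··█····█··█····█····┃ion:     [EU     
  ┃█··█··██·█··███···█···┃il:      [Bob    
  ┃██·····█······██······┃tus:     [Active 
  ┃██·███··█···█·········┃                 
  ┃·········█·██·········┃                 
  ┃··········███······█··┃                 
  ┃···················█··┃                 
  ┃·····██······███···██·┃                 
  ┃·····██····█····█··██·┃                 


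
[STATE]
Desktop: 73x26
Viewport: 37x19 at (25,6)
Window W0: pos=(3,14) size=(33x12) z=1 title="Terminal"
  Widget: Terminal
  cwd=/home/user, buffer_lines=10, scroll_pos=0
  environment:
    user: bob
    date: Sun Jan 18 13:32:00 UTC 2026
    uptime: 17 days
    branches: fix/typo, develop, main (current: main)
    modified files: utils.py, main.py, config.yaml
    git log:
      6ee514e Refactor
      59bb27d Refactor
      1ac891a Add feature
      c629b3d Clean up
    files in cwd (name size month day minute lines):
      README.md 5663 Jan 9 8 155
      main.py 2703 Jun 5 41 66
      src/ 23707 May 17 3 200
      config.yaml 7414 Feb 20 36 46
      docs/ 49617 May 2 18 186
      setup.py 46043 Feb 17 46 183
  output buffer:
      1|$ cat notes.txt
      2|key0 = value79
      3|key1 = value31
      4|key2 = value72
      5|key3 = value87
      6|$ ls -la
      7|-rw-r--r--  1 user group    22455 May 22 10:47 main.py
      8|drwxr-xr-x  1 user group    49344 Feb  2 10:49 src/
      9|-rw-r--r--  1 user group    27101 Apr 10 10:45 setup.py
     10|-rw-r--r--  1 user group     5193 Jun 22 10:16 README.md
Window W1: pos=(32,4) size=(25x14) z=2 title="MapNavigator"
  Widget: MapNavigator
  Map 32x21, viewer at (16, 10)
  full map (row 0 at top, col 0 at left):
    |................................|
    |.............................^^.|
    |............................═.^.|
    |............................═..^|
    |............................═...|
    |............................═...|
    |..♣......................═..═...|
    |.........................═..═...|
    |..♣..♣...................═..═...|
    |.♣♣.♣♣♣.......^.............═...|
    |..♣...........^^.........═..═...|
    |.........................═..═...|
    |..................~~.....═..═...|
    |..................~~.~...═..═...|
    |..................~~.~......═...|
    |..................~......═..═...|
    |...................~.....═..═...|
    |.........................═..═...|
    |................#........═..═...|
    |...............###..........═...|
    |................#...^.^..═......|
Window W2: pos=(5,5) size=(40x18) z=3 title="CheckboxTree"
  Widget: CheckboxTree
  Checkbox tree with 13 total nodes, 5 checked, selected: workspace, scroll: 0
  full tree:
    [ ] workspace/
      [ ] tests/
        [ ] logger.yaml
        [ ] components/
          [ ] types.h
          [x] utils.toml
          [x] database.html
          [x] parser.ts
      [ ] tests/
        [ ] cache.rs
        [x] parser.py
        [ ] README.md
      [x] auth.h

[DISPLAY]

                   ┃───────────┨     
───────────────────┨...........┃     
                   ┃........═..┃     
                   ┃........═..┃     
l                  ┃........═..┃     
/                  ┃...........┃     
                   ┃........═..┃     
ml                 ┃........═..┃     
.html              ┃.~~.....═..┃     
s                  ┃.~~.~...═..┃     
                   ┃.~~.~......┃     
                   ┃━━━━━━━━━━━┛     
                   ┃                 
                   ┃                 
                   ┃                 
                   ┃                 
━━━━━━━━━━━━━━━━━━━┛                 
oup    224┃                          
oup    493┃                          


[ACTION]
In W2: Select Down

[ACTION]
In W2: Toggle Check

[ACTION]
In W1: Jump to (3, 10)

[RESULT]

                   ┃───────────┨     
───────────────────┨...........┃     
                   ┃...........┃     
                   ┃...........┃     
l                  ┃.♣.........┃     
/                  ┃♣♣♣.......^┃     
                   ┃..........^┃     
ml                 ┃...........┃     
.html              ┃...........┃     
s                  ┃...........┃     
                   ┃...........┃     
                   ┃━━━━━━━━━━━┛     
                   ┃                 
                   ┃                 
                   ┃                 
                   ┃                 
━━━━━━━━━━━━━━━━━━━┛                 
oup    224┃                          
oup    493┃                          


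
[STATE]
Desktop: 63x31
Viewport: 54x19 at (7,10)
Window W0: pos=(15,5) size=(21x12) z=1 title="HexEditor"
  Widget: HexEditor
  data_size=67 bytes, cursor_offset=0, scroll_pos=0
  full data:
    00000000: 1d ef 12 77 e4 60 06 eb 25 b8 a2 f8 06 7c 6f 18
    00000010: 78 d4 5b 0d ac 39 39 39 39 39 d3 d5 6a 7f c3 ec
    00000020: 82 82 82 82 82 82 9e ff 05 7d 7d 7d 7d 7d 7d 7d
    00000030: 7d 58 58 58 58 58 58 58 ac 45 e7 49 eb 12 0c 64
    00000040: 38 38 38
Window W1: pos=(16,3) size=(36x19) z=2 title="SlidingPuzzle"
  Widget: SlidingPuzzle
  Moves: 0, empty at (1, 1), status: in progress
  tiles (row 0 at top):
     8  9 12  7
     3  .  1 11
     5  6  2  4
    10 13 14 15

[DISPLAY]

        ┃┃├────┼────┼────┼────┤             ┃         
        ┃┃│  5 │  6 │  2 │  4 │             ┃         
        ┃┃├────┼────┼────┼────┤             ┃         
        ┃┃│ 10 │ 13 │ 14 │ 15 │             ┃         
        ┃┃└────┴────┴────┴────┘             ┃         
        ┃┃Moves: 0                          ┃         
        ┗┃                                  ┃         
         ┃                                  ┃         
         ┃                                  ┃         
         ┃                                  ┃         
         ┃                                  ┃         
         ┗━━━━━━━━━━━━━━━━━━━━━━━━━━━━━━━━━━┛         
                                                      
                                                      
                                                      
                                                      
                                                      
                                                      
                                                      


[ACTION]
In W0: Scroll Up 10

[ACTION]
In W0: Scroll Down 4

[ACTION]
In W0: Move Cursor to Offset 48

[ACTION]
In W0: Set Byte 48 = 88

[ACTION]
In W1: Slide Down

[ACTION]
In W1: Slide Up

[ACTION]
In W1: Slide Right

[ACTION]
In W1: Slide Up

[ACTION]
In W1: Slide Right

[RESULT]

        ┃┃├────┼────┼────┼────┤             ┃         
        ┃┃│    │  6 │  2 │  4 │             ┃         
        ┃┃├────┼────┼────┼────┤             ┃         
        ┃┃│ 10 │ 13 │ 14 │ 15 │             ┃         
        ┃┃└────┴────┴────┴────┘             ┃         
        ┃┃Moves: 4                          ┃         
        ┗┃                                  ┃         
         ┃                                  ┃         
         ┃                                  ┃         
         ┃                                  ┃         
         ┃                                  ┃         
         ┗━━━━━━━━━━━━━━━━━━━━━━━━━━━━━━━━━━┛         
                                                      
                                                      
                                                      
                                                      
                                                      
                                                      
                                                      


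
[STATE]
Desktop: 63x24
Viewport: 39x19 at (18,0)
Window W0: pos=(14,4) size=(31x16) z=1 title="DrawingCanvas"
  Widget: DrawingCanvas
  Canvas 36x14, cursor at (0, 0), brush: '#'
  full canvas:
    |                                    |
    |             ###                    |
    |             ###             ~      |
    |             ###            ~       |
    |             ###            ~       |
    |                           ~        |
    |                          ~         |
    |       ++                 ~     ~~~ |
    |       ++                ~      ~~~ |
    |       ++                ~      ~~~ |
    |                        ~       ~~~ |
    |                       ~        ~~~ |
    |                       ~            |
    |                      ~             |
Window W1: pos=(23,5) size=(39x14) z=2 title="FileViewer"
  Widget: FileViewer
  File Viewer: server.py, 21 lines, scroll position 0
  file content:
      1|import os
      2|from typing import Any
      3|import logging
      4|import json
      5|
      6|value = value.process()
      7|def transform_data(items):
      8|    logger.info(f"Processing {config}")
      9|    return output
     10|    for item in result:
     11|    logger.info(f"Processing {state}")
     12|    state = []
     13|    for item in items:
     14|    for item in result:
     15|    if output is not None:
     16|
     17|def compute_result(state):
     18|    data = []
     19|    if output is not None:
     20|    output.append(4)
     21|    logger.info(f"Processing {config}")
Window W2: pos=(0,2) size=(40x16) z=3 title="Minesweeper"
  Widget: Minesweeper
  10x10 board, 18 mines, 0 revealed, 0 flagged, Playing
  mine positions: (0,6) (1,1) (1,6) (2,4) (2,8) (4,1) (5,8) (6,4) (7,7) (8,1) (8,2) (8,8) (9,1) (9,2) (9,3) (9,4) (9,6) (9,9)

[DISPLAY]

                                       
                                       
━━━━━━━━━━━━━━━━━━━━━┓                 
                     ┃                 
─────────────────────┨━━━━┓            
                     ┃━━━━━━━━━━━━━━━━━
                     ┃                 
                     ┃─────────────────
                     ┃                 
                     ┃rt Any           
                     ┃                 
                     ┃                 
                     ┃                 
                     ┃ocess()          
                     ┃ta(items):       
                     ┃f"Processing {con
                     ┃t                
━━━━━━━━━━━━━━━━━━━━━┛result:          
     ┗━━━━━━━━━━━━━━━━━━━━━━━━━━━━━━━━━


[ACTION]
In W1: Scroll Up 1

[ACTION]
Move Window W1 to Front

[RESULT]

                                       
                                       
━━━━━━━━━━━━━━━━━━━━━┓                 
                     ┃                 
─────────────────────┨━━━━┓            
     ┏━━━━━━━━━━━━━━━━━━━━━━━━━━━━━━━━━
     ┃ FileViewer                      
     ┠─────────────────────────────────
     ┃import os                        
     ┃from typing import Any           
     ┃import logging                   
     ┃import json                      
     ┃                                 
     ┃value = value.process()          
     ┃def transform_data(items):       
     ┃    logger.info(f"Processing {con
     ┃    return output                
━━━━━┃    for item in result:          
     ┗━━━━━━━━━━━━━━━━━━━━━━━━━━━━━━━━━


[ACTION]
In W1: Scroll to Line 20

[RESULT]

                                       
                                       
━━━━━━━━━━━━━━━━━━━━━┓                 
                     ┃                 
─────────────────────┨━━━━┓            
     ┏━━━━━━━━━━━━━━━━━━━━━━━━━━━━━━━━━
     ┃ FileViewer                      
     ┠─────────────────────────────────
     ┃    state = []                   
     ┃    for item in items:           
     ┃    for item in result:          
     ┃    if output is not None:       
     ┃                                 
     ┃def compute_result(state):       
     ┃    data = []                    
     ┃    if output is not None:       
     ┃    output.append(4)             
━━━━━┃    logger.info(f"Processing {con
     ┗━━━━━━━━━━━━━━━━━━━━━━━━━━━━━━━━━


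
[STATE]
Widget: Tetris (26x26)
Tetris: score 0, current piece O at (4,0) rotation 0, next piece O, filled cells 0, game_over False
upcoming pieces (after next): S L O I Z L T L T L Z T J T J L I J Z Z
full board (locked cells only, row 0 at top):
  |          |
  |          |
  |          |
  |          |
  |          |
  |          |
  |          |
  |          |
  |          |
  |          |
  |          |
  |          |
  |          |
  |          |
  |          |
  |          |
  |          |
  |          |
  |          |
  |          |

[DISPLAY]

    ▓▓    │Next:          
    ▓▓    │▓▓             
          │▓▓             
          │               
          │               
          │               
          │Score:         
          │0              
          │               
          │               
          │               
          │               
          │               
          │               
          │               
          │               
          │               
          │               
          │               
          │               
          │               
          │               
          │               
          │               
          │               
          │               


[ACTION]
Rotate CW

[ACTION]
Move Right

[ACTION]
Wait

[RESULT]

          │Next:          
     ▓▓   │▓▓             
     ▓▓   │▓▓             
          │               
          │               
          │               
          │Score:         
          │0              
          │               
          │               
          │               
          │               
          │               
          │               
          │               
          │               
          │               
          │               
          │               
          │               
          │               
          │               
          │               
          │               
          │               
          │               


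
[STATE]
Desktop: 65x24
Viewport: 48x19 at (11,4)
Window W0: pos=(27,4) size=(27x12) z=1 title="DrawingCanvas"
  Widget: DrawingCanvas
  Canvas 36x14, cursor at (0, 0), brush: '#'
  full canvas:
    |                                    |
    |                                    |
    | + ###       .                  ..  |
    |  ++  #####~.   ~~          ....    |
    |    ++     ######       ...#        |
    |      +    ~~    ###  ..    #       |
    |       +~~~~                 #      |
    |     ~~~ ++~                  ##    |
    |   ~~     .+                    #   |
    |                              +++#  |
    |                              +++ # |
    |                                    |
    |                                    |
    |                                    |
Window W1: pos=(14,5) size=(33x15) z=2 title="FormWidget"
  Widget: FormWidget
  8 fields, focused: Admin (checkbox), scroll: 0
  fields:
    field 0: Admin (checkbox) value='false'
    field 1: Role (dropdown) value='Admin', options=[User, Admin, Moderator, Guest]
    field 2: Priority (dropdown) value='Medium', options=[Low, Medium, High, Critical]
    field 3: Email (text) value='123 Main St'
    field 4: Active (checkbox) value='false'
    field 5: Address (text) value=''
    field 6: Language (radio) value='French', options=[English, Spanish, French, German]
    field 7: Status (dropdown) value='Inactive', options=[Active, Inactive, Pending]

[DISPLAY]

                ┏━━━━━━━━━━━━━━━━━━━━━━━━━┓     
   ┏━━━━━━━━━━━━━━━━━━━━━━━━━━━━━━━┓      ┃     
   ┃ FormWidget                    ┃──────┨     
   ┠───────────────────────────────┨      ┃     
   ┃> Admin:      [ ]              ┃      ┃     
   ┃  Role:       [Admin         ▼]┃      ┃     
   ┃  Priority:   [Medium        ▼]┃      ┃     
   ┃  Email:      [123 Main St    ]┃     .┃     
   ┃  Active:     [ ]              ┃#  .. ┃     
   ┃  Address:    [               ]┃      ┃     
   ┃  Language:   ( ) English  ( ) ┃      ┃     
   ┃  Status:     [Inactive      ▼]┃━━━━━━┛     
   ┃                               ┃            
   ┃                               ┃            
   ┃                               ┃            
   ┗━━━━━━━━━━━━━━━━━━━━━━━━━━━━━━━┛            
                                                
                                                
                                                


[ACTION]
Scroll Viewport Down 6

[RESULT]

   ┏━━━━━━━━━━━━━━━━━━━━━━━━━━━━━━━┓      ┃     
   ┃ FormWidget                    ┃──────┨     
   ┠───────────────────────────────┨      ┃     
   ┃> Admin:      [ ]              ┃      ┃     
   ┃  Role:       [Admin         ▼]┃      ┃     
   ┃  Priority:   [Medium        ▼]┃      ┃     
   ┃  Email:      [123 Main St    ]┃     .┃     
   ┃  Active:     [ ]              ┃#  .. ┃     
   ┃  Address:    [               ]┃      ┃     
   ┃  Language:   ( ) English  ( ) ┃      ┃     
   ┃  Status:     [Inactive      ▼]┃━━━━━━┛     
   ┃                               ┃            
   ┃                               ┃            
   ┃                               ┃            
   ┗━━━━━━━━━━━━━━━━━━━━━━━━━━━━━━━┛            
                                                
                                                
                                                
                                                


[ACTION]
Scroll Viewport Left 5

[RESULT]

        ┏━━━━━━━━━━━━━━━━━━━━━━━━━━━━━━━┓      ┃
        ┃ FormWidget                    ┃──────┨
        ┠───────────────────────────────┨      ┃
        ┃> Admin:      [ ]              ┃      ┃
        ┃  Role:       [Admin         ▼]┃      ┃
        ┃  Priority:   [Medium        ▼]┃      ┃
        ┃  Email:      [123 Main St    ]┃     .┃
        ┃  Active:     [ ]              ┃#  .. ┃
        ┃  Address:    [               ]┃      ┃
        ┃  Language:   ( ) English  ( ) ┃      ┃
        ┃  Status:     [Inactive      ▼]┃━━━━━━┛
        ┃                               ┃       
        ┃                               ┃       
        ┃                               ┃       
        ┗━━━━━━━━━━━━━━━━━━━━━━━━━━━━━━━┛       
                                                
                                                
                                                
                                                


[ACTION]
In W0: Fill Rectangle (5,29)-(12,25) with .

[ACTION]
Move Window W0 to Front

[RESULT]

        ┏━━━━━━━━━━━━┃ DrawingCanvas           ┃
        ┃ FormWidget ┠─────────────────────────┨
        ┠────────────┃+                        ┃
        ┃> Admin:    ┃                         ┃
        ┃  Role:     ┃ + ###       .           ┃
        ┃  Priority: ┃  ++  #####~.   ~~       ┃
        ┃  Email:    ┃    ++     ######       .┃
        ┃  Active:   ┃      +    ~~    ###  .. ┃
        ┃  Address:  ┃       +~~~~             ┃
        ┃  Language: ┃     ~~~ ++~             ┃
        ┃  Status:   ┗━━━━━━━━━━━━━━━━━━━━━━━━━┛
        ┃                               ┃       
        ┃                               ┃       
        ┃                               ┃       
        ┗━━━━━━━━━━━━━━━━━━━━━━━━━━━━━━━┛       
                                                
                                                
                                                
                                                


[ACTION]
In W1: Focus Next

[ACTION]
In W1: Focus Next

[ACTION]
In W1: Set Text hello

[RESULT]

        ┏━━━━━━━━━━━━┃ DrawingCanvas           ┃
        ┃ FormWidget ┠─────────────────────────┨
        ┠────────────┃+                        ┃
        ┃  Admin:    ┃                         ┃
        ┃  Role:     ┃ + ###       .           ┃
        ┃> Priority: ┃  ++  #####~.   ~~       ┃
        ┃  Email:    ┃    ++     ######       .┃
        ┃  Active:   ┃      +    ~~    ###  .. ┃
        ┃  Address:  ┃       +~~~~             ┃
        ┃  Language: ┃     ~~~ ++~             ┃
        ┃  Status:   ┗━━━━━━━━━━━━━━━━━━━━━━━━━┛
        ┃                               ┃       
        ┃                               ┃       
        ┃                               ┃       
        ┗━━━━━━━━━━━━━━━━━━━━━━━━━━━━━━━┛       
                                                
                                                
                                                
                                                
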